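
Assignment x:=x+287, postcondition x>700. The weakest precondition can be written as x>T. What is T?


Formula: wp(x:=E, P) = P[E/x] (substitute E for x in postcondition)
Step 1: Postcondition: x>700
Step 2: Substitute x+287 for x: x+287>700
Step 3: Solve for x: x > 700-287 = 413

413


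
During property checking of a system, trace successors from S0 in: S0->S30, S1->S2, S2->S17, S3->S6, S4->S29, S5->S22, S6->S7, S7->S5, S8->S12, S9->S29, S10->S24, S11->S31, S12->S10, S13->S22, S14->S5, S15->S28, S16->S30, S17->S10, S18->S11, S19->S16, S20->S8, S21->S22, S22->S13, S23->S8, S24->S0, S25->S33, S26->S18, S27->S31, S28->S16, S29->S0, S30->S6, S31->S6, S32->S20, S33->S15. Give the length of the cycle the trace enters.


Trace from S0 until a state repeats:
  S0 -> S30 -> S6 -> S7 -> S5 -> S22 -> S13 -> S22
S22 first seen at step 5, revisited at step 7.
Cycle length = 7 - 5 = 2

2


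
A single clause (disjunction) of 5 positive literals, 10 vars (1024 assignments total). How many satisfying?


Step 1: Total=2^10=1024
Step 2: Unsat when all 5 false: 2^5=32
Step 3: Sat=1024-32=992

992


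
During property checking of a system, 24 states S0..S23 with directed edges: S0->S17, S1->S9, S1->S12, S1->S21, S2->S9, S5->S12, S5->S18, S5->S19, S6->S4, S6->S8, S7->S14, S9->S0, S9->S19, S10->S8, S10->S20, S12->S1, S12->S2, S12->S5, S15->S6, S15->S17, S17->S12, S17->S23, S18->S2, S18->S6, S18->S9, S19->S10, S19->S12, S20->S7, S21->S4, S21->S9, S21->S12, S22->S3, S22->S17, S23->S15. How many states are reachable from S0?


BFS from S0:
  layer 0: {S0}
  layer 1: {S17}
  layer 2: {S12, S23}
  layer 3: {S1, S2, S5, S15}
  layer 4: {S6, S9, S18, S19, S21}
  layer 5: {S4, S8, S10}
  layer 6: {S20}
  layer 7: {S7}
  layer 8: {S14}
Reachable set: {S0, S1, S2, S4, S5, S6, S7, S8, S9, S10, S12, S14, S15, S17, S18, S19, S20, S21, S23}
Count = 19

19


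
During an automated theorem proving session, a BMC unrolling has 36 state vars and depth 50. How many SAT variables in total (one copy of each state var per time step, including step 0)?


BMC unrolls to depth k, creating one copy of each state var for steps 0..k.
Step count = 50 + 1 = 51 (steps 0 through 50)
Vars per step = 36
Total = 36 * 51 = 1836

1836


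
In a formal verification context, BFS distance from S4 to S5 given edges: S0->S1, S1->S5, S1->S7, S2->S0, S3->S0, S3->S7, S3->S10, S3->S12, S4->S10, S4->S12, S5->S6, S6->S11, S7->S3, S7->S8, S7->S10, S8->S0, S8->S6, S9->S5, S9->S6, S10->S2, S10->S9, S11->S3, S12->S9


BFS layer-by-layer from S4:
  dist 0: {S4}
  dist 1: {S10, S12}
  dist 2: {S2, S9}
  dist 3: {S0, S5, S6}
  -> S5 reached at distance 3
Shortest path length = 3

3


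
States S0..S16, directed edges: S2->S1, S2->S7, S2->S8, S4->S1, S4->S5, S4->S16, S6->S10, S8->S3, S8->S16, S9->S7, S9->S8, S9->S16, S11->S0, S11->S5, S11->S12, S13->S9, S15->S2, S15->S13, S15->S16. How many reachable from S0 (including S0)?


BFS from S0:
  layer 0: {S0}
Reachable set: {S0}
Count = 1

1


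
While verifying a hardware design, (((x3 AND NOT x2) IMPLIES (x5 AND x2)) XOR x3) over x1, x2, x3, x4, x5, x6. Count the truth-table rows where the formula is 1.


Formula: (((x3 AND NOT x2) IMPLIES (x5 AND x2)) XOR x3) over 6 vars (64 rows)
Evaluate each row (x1, x2, x3, x4, x5, x6 as bits, MSB first):
  row 0 [000000]: (((0 AND NOT 0) IMPLIES (0 AND 0)) XOR 0) -> 1
  row 1 [000001]: (((0 AND NOT 0) IMPLIES (0 AND 0)) XOR 0) -> 1
  row 2 [000010]: (((0 AND NOT 0) IMPLIES (1 AND 0)) XOR 0) -> 1
  row 3 [000011]: (((0 AND NOT 0) IMPLIES (1 AND 0)) XOR 0) -> 1
  row 4 [000100]: (((0 AND NOT 0) IMPLIES (0 AND 0)) XOR 0) -> 1
  (every remaining row is evaluated the same way; all 64 results are listed next)
Full result column, 8 rows per line (x1,x2,x3 fixed per line; x4,x5,x6 runs 000..111 left to right):
  rows 0-7 [x1,x2,x3=000]: 11111111  (ones: 8)
  rows 8-15 [x1,x2,x3=001]: 11111111  (ones: 8)
  rows 16-23 [x1,x2,x3=010]: 11111111  (ones: 8)
  rows 24-31 [x1,x2,x3=011]: 00000000  (ones: 0)
  rows 32-39 [x1,x2,x3=100]: 11111111  (ones: 8)
  rows 40-47 [x1,x2,x3=101]: 11111111  (ones: 8)
  rows 48-55 [x1,x2,x3=110]: 11111111  (ones: 8)
  rows 56-63 [x1,x2,x3=111]: 00000000  (ones: 0)
Count of 1-rows = 8+8+8+0+8+8+8+0 = 48

48


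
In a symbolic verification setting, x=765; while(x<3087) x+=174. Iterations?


Step 1: x goes from 765 toward 3087 by 174; the body runs while x<3087, so iterations = ceil((bound-start)/step)
Step 2: Distance=2322
Step 3: ceil(2322/174)=14

14


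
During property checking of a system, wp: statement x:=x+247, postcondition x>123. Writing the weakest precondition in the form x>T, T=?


Formula: wp(x:=E, P) = P[E/x] (substitute E for x in postcondition)
Step 1: Postcondition: x>123
Step 2: Substitute x+247 for x: x+247>123
Step 3: Solve for x: x > 123-247 = -124

-124


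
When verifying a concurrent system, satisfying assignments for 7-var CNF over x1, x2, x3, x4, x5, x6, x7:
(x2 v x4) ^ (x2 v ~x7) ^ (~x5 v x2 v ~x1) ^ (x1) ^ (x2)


CNF with 5 clauses over 7 vars (128 assignments).
An assignment satisfies CNF iff every clause has >=1 true literal.
Check each row (bits = x1,x2,x3,x4,x5,x6,x7; clause T/F shown):
  row 0 [0000000]: clauses=FTTFF -> 0
  row 1 [0000001]: clauses=FFTFF -> 0
  row 2 [0000010]: clauses=FTTFF -> 0
  row 3 [0000011]: clauses=FFTFF -> 0
  row 4 [0000100]: clauses=FTTFF -> 0
  (every remaining row is evaluated the same way; all 128 results are listed next)
Full result column, 8 rows per line (x1,x2,x3,x4 fixed per line; x5,x6,x7 runs 000..111 left to right):
  rows 0-7 [x1,x2,x3,x4=0000]: 00000000  (ones: 0)
  rows 8-15 [x1,x2,x3,x4=0001]: 00000000  (ones: 0)
  rows 16-23 [x1,x2,x3,x4=0010]: 00000000  (ones: 0)
  rows 24-31 [x1,x2,x3,x4=0011]: 00000000  (ones: 0)
  rows 32-39 [x1,x2,x3,x4=0100]: 00000000  (ones: 0)
  rows 40-47 [x1,x2,x3,x4=0101]: 00000000  (ones: 0)
  rows 48-55 [x1,x2,x3,x4=0110]: 00000000  (ones: 0)
  rows 56-63 [x1,x2,x3,x4=0111]: 00000000  (ones: 0)
  rows 64-71 [x1,x2,x3,x4=1000]: 00000000  (ones: 0)
  rows 72-79 [x1,x2,x3,x4=1001]: 00000000  (ones: 0)
  rows 80-87 [x1,x2,x3,x4=1010]: 00000000  (ones: 0)
  rows 88-95 [x1,x2,x3,x4=1011]: 00000000  (ones: 0)
  rows 96-103 [x1,x2,x3,x4=1100]: 11111111  (ones: 8)
  rows 104-111 [x1,x2,x3,x4=1101]: 11111111  (ones: 8)
  rows 112-119 [x1,x2,x3,x4=1110]: 11111111  (ones: 8)
  rows 120-127 [x1,x2,x3,x4=1111]: 11111111  (ones: 8)
Satisfying assignments = 0+0+0+0+0+0+0+0+0+0+0+0+8+8+8+8 = 32

32


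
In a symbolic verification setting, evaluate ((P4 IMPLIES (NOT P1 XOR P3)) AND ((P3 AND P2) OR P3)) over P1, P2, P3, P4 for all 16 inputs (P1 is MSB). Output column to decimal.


Formula: ((P4 IMPLIES (NOT P1 XOR P3)) AND ((P3 AND P2) OR P3)) over P1, P2, P3, P4 (16 rows)
Evaluate each row (bits = P1,P2,P3,P4, MSB first):
  row 0 [0000]: ((0 IMPLIES (NOT 0 XOR 0)) AND ((0 AND 0) OR 0)) -> 0
  row 1 [0001]: ((1 IMPLIES (NOT 0 XOR 0)) AND ((0 AND 0) OR 0)) -> 0
  row 2 [0010]: ((0 IMPLIES (NOT 0 XOR 1)) AND ((1 AND 0) OR 1)) -> 1
  row 3 [0011]: ((1 IMPLIES (NOT 0 XOR 1)) AND ((1 AND 0) OR 1)) -> 0
  row 4 [0100]: ((0 IMPLIES (NOT 0 XOR 0)) AND ((0 AND 1) OR 0)) -> 0
  row 5 [0101]: ((1 IMPLIES (NOT 0 XOR 0)) AND ((0 AND 1) OR 0)) -> 0
  row 6 [0110]: ((0 IMPLIES (NOT 0 XOR 1)) AND ((1 AND 1) OR 1)) -> 1
  row 7 [0111]: ((1 IMPLIES (NOT 0 XOR 1)) AND ((1 AND 1) OR 1)) -> 0
  row 8 [1000]: ((0 IMPLIES (NOT 1 XOR 0)) AND ((0 AND 0) OR 0)) -> 0
  row 9 [1001]: ((1 IMPLIES (NOT 1 XOR 0)) AND ((0 AND 0) OR 0)) -> 0
  row 10 [1010]: ((0 IMPLIES (NOT 1 XOR 1)) AND ((1 AND 0) OR 1)) -> 1
  row 11 [1011]: ((1 IMPLIES (NOT 1 XOR 1)) AND ((1 AND 0) OR 1)) -> 1
  row 12 [1100]: ((0 IMPLIES (NOT 1 XOR 0)) AND ((0 AND 1) OR 0)) -> 0
  row 13 [1101]: ((1 IMPLIES (NOT 1 XOR 0)) AND ((0 AND 1) OR 0)) -> 0
  row 14 [1110]: ((0 IMPLIES (NOT 1 XOR 1)) AND ((1 AND 1) OR 1)) -> 1
  row 15 [1111]: ((1 IMPLIES (NOT 1 XOR 1)) AND ((1 AND 1) OR 1)) -> 1
Full result column, 4 rows per line (P1,P2 fixed per line; P3,P4 runs 00..11 left to right):
  rows 0-3 [P1,P2=00]: 0010  = hex 2
  rows 4-7 [P1,P2=01]: 0010  = hex 2
  rows 8-11 [P1,P2=10]: 0011  = hex 3
  rows 12-15 [P1,P2=11]: 0011  = hex 3
Output column (row 0 .. row 15) = 0010001000110011
Output column grouped in 4s = 0010 0010 0011 0011 = 0x2233
Convert to decimal digit by digit (value = value*16 + digit):
  2 -> 2
  2*16 + 2 = 34
  34*16 + 3 = 547
  547*16 + 3 = 8755
Decimal = 8755

8755


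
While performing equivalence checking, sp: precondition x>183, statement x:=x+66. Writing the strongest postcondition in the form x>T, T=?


Formula: sp(P, x:=E) = exists old_x. (x = E[old_x/x]) AND P[old_x/x] (old_x is the value of x before the assignment; eliminate old_x by solving x = E[old_x/x] for old_x)
Step 1: Precondition P: x>183, i.e. old_x > 183
Step 2: Assignment gives x = old_x + 66, so old_x = x - 66
Step 3: Substitute into P: x - 66 > 183
Step 4: Simplify: x > 183+66 = 249

249


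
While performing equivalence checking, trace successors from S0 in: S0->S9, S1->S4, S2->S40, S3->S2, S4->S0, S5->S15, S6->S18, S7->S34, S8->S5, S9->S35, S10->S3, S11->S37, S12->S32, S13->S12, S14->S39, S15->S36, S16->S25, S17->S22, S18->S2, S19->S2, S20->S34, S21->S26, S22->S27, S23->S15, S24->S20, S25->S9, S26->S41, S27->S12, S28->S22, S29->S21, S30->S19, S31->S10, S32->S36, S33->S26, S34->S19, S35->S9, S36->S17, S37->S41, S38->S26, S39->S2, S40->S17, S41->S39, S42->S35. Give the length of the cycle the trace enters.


Trace from S0 until a state repeats:
  S0 -> S9 -> S35 -> S9
S9 first seen at step 1, revisited at step 3.
Cycle length = 3 - 1 = 2

2


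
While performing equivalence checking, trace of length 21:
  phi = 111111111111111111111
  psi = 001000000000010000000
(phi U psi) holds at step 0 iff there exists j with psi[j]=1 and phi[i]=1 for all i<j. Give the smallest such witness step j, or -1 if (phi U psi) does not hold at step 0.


(phi U psi) at 0: need smallest j with psi[j]=1 and phi[i]=1 for all i in [0,j).
Scan from step 0:
  step 0: phi=1, psi=0 -> continue
  step 1: phi=1, psi=0 -> continue
  step 2: psi=1 and phi held for [0,2) -> witness found
Witness step = 2

2


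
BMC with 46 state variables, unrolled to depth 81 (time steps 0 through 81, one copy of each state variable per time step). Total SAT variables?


BMC unrolls to depth k, creating one copy of each state var for steps 0..k.
Step count = 81 + 1 = 82 (steps 0 through 81)
Vars per step = 46
Total = 46 * 82 = 3772

3772


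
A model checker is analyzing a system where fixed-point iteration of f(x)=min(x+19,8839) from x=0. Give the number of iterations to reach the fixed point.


Step 1: x=0, cap=8839, increment=19
Step 2: x grows by 19 each step until capped at 8839; fixed point is x=8839
Step 3: iterations = ceil(8839/19) = 466

466


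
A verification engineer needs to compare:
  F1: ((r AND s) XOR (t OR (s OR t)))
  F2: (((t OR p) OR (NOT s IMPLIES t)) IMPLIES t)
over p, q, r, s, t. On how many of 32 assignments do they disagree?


F1 = ((r AND s) XOR (t OR (s OR t)))
F2 = (((t OR p) OR (NOT s IMPLIES t)) IMPLIES t)
Evaluate both on each of 32 rows (bits = p,q,r,s,t):
  row 0 [00000]: F1=0 F2=1 (differ) -> 1
  row 1 [00001]: F1=1 F2=1 -> 0
  row 2 [00010]: F1=1 F2=0 (differ) -> 1
  row 3 [00011]: F1=1 F2=1 -> 0
  row 4 [00100]: F1=0 F2=1 (differ) -> 1
  row 5 [00101]: F1=1 F2=1 -> 0
  row 6 [00110]: F1=0 F2=0 -> 0
  row 7 [00111]: F1=0 F2=1 (differ) -> 1
  row 8 [01000]: F1=0 F2=1 (differ) -> 1
  row 9 [01001]: F1=1 F2=1 -> 0
  row 10 [01010]: F1=1 F2=0 (differ) -> 1
  row 11 [01011]: F1=1 F2=1 -> 0
  row 12 [01100]: F1=0 F2=1 (differ) -> 1
  row 13 [01101]: F1=1 F2=1 -> 0
  row 14 [01110]: F1=0 F2=0 -> 0
  row 15 [01111]: F1=0 F2=1 (differ) -> 1
  row 16 [10000]: F1=0 F2=0 -> 0
  row 17 [10001]: F1=1 F2=1 -> 0
  row 18 [10010]: F1=1 F2=0 (differ) -> 1
  row 19 [10011]: F1=1 F2=1 -> 0
  row 20 [10100]: F1=0 F2=0 -> 0
  row 21 [10101]: F1=1 F2=1 -> 0
  row 22 [10110]: F1=0 F2=0 -> 0
  row 23 [10111]: F1=0 F2=1 (differ) -> 1
  row 24 [11000]: F1=0 F2=0 -> 0
  row 25 [11001]: F1=1 F2=1 -> 0
  row 26 [11010]: F1=1 F2=0 (differ) -> 1
  row 27 [11011]: F1=1 F2=1 -> 0
  row 28 [11100]: F1=0 F2=0 -> 0
  row 29 [11101]: F1=1 F2=1 -> 0
  row 30 [11110]: F1=0 F2=0 -> 0
  row 31 [11111]: F1=0 F2=1 (differ) -> 1
Full result column, 8 rows per line (p,q fixed per line; r,s,t runs 000..111 left to right):
  rows 0-7 [p,q=00]: 10101001  (ones: 4)
  rows 8-15 [p,q=01]: 10101001  (ones: 4)
  rows 16-23 [p,q=10]: 00100001  (ones: 2)
  rows 24-31 [p,q=11]: 00100001  (ones: 2)
Disagreements = 4+4+2+2 = 12

12


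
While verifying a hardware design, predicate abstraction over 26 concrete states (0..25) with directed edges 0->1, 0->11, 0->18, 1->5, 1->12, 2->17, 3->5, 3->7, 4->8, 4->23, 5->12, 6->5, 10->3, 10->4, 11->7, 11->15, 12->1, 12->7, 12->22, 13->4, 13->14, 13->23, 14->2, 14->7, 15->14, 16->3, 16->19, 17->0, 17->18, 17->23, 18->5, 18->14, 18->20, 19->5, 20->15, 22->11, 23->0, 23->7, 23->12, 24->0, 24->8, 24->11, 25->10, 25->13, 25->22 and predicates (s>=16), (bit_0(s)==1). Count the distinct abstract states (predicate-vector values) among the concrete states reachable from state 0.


BFS from 0:
Concrete reachable: {0, 1, 2, 5, 7, 11, 12, 14, 15, 17, 18, 20, 22, 23}
Abstract via predicates (s>=16), (bit_0(s)==1):
  (0,0) <- {0, 2, 12, 14}
  (0,1) <- {1, 5, 7, 11, 15}
  (1,0) <- {18, 20, 22}
  (1,1) <- {17, 23}
Distinct abstract states = 4

4


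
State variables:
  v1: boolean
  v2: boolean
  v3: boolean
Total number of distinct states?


State space = product of domain sizes of all variables.
Domain sizes:
  v1 (boolean): 2
  v2 (boolean): 2
  v3 (boolean): 2
Product = 2 * 2 * 2 = 8

8


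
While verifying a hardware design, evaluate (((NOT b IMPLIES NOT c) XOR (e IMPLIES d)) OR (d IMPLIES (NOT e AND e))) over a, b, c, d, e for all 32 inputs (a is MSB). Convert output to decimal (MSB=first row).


Formula: (((NOT b IMPLIES NOT c) XOR (e IMPLIES d)) OR (d IMPLIES (NOT e AND e))) over a, b, c, d, e (32 rows)
Evaluate each row (bits = a,b,c,d,e, MSB first):
  row 0 [00000]: (((NOT 0 IMPLIES NOT 0) XOR (0 IMPLIES 0)) OR (0 IMPLIES (NOT 0 AND 0))) -> 1
  row 1 [00001]: (((NOT 0 IMPLIES NOT 0) XOR (1 IMPLIES 0)) OR (0 IMPLIES (NOT 1 AND 1))) -> 1
  row 2 [00010]: (((NOT 0 IMPLIES NOT 0) XOR (0 IMPLIES 1)) OR (1 IMPLIES (NOT 0 AND 0))) -> 0
  row 3 [00011]: (((NOT 0 IMPLIES NOT 0) XOR (1 IMPLIES 1)) OR (1 IMPLIES (NOT 1 AND 1))) -> 0
  row 4 [00100]: (((NOT 0 IMPLIES NOT 1) XOR (0 IMPLIES 0)) OR (0 IMPLIES (NOT 0 AND 0))) -> 1
  row 5 [00101]: (((NOT 0 IMPLIES NOT 1) XOR (1 IMPLIES 0)) OR (0 IMPLIES (NOT 1 AND 1))) -> 1
  row 6 [00110]: (((NOT 0 IMPLIES NOT 1) XOR (0 IMPLIES 1)) OR (1 IMPLIES (NOT 0 AND 0))) -> 1
  row 7 [00111]: (((NOT 0 IMPLIES NOT 1) XOR (1 IMPLIES 1)) OR (1 IMPLIES (NOT 1 AND 1))) -> 1
  row 8 [01000]: (((NOT 1 IMPLIES NOT 0) XOR (0 IMPLIES 0)) OR (0 IMPLIES (NOT 0 AND 0))) -> 1
  row 9 [01001]: (((NOT 1 IMPLIES NOT 0) XOR (1 IMPLIES 0)) OR (0 IMPLIES (NOT 1 AND 1))) -> 1
  row 10 [01010]: (((NOT 1 IMPLIES NOT 0) XOR (0 IMPLIES 1)) OR (1 IMPLIES (NOT 0 AND 0))) -> 0
  row 11 [01011]: (((NOT 1 IMPLIES NOT 0) XOR (1 IMPLIES 1)) OR (1 IMPLIES (NOT 1 AND 1))) -> 0
  row 12 [01100]: (((NOT 1 IMPLIES NOT 1) XOR (0 IMPLIES 0)) OR (0 IMPLIES (NOT 0 AND 0))) -> 1
  row 13 [01101]: (((NOT 1 IMPLIES NOT 1) XOR (1 IMPLIES 0)) OR (0 IMPLIES (NOT 1 AND 1))) -> 1
  row 14 [01110]: (((NOT 1 IMPLIES NOT 1) XOR (0 IMPLIES 1)) OR (1 IMPLIES (NOT 0 AND 0))) -> 0
  row 15 [01111]: (((NOT 1 IMPLIES NOT 1) XOR (1 IMPLIES 1)) OR (1 IMPLIES (NOT 1 AND 1))) -> 0
  row 16 [10000]: (((NOT 0 IMPLIES NOT 0) XOR (0 IMPLIES 0)) OR (0 IMPLIES (NOT 0 AND 0))) -> 1
  row 17 [10001]: (((NOT 0 IMPLIES NOT 0) XOR (1 IMPLIES 0)) OR (0 IMPLIES (NOT 1 AND 1))) -> 1
  row 18 [10010]: (((NOT 0 IMPLIES NOT 0) XOR (0 IMPLIES 1)) OR (1 IMPLIES (NOT 0 AND 0))) -> 0
  row 19 [10011]: (((NOT 0 IMPLIES NOT 0) XOR (1 IMPLIES 1)) OR (1 IMPLIES (NOT 1 AND 1))) -> 0
  row 20 [10100]: (((NOT 0 IMPLIES NOT 1) XOR (0 IMPLIES 0)) OR (0 IMPLIES (NOT 0 AND 0))) -> 1
  row 21 [10101]: (((NOT 0 IMPLIES NOT 1) XOR (1 IMPLIES 0)) OR (0 IMPLIES (NOT 1 AND 1))) -> 1
  row 22 [10110]: (((NOT 0 IMPLIES NOT 1) XOR (0 IMPLIES 1)) OR (1 IMPLIES (NOT 0 AND 0))) -> 1
  row 23 [10111]: (((NOT 0 IMPLIES NOT 1) XOR (1 IMPLIES 1)) OR (1 IMPLIES (NOT 1 AND 1))) -> 1
  row 24 [11000]: (((NOT 1 IMPLIES NOT 0) XOR (0 IMPLIES 0)) OR (0 IMPLIES (NOT 0 AND 0))) -> 1
  row 25 [11001]: (((NOT 1 IMPLIES NOT 0) XOR (1 IMPLIES 0)) OR (0 IMPLIES (NOT 1 AND 1))) -> 1
  row 26 [11010]: (((NOT 1 IMPLIES NOT 0) XOR (0 IMPLIES 1)) OR (1 IMPLIES (NOT 0 AND 0))) -> 0
  row 27 [11011]: (((NOT 1 IMPLIES NOT 0) XOR (1 IMPLIES 1)) OR (1 IMPLIES (NOT 1 AND 1))) -> 0
  row 28 [11100]: (((NOT 1 IMPLIES NOT 1) XOR (0 IMPLIES 0)) OR (0 IMPLIES (NOT 0 AND 0))) -> 1
  row 29 [11101]: (((NOT 1 IMPLIES NOT 1) XOR (1 IMPLIES 0)) OR (0 IMPLIES (NOT 1 AND 1))) -> 1
  row 30 [11110]: (((NOT 1 IMPLIES NOT 1) XOR (0 IMPLIES 1)) OR (1 IMPLIES (NOT 0 AND 0))) -> 0
  row 31 [11111]: (((NOT 1 IMPLIES NOT 1) XOR (1 IMPLIES 1)) OR (1 IMPLIES (NOT 1 AND 1))) -> 0
Full result column, 4 rows per line (a,b,c fixed per line; d,e runs 00..11 left to right):
  rows 0-3 [a,b,c=000]: 1100  = hex C
  rows 4-7 [a,b,c=001]: 1111  = hex F
  rows 8-11 [a,b,c=010]: 1100  = hex C
  rows 12-15 [a,b,c=011]: 1100  = hex C
  rows 16-19 [a,b,c=100]: 1100  = hex C
  rows 20-23 [a,b,c=101]: 1111  = hex F
  rows 24-27 [a,b,c=110]: 1100  = hex C
  rows 28-31 [a,b,c=111]: 1100  = hex C
Output column (row 0 .. row 31) = 11001111110011001100111111001100
Output column grouped in 4s = 1100 1111 1100 1100 1100 1111 1100 1100 = 0xCFCCCFCC
Convert to decimal digit by digit (value = value*16 + digit):
  C -> 12
  12*16 + 15 (F) = 207
  207*16 + 12 (C) = 3324
  3324*16 + 12 (C) = 53196
  53196*16 + 12 (C) = 851148
  851148*16 + 15 (F) = 13618383
  13618383*16 + 12 (C) = 217894140
  217894140*16 + 12 (C) = 3486306252
Decimal = 3486306252

3486306252


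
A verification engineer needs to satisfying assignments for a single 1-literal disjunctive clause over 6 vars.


Step 1: Total=2^6=64
Step 2: Unsat when all 1 false: 2^5=32
Step 3: Sat=64-32=32

32


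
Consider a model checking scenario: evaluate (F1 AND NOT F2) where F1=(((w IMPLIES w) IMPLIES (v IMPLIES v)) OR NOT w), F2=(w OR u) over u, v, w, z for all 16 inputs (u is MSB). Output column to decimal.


F1 = (((w IMPLIES w) IMPLIES (v IMPLIES v)) OR NOT w)
F2 = (w OR u)
Counterexample to F1=>F2 is where F1=1 and F2=0.
Evaluate each row (bits = u,v,w,z, MSB first):
  row 0 [0000]: F1=1 F2=0 -> F1&~F2 -> 1
  row 1 [0001]: F1=1 F2=0 -> F1&~F2 -> 1
  row 2 [0010]: F1=1 F2=1 -> F1&~F2 -> 0
  row 3 [0011]: F1=1 F2=1 -> F1&~F2 -> 0
  row 4 [0100]: F1=1 F2=0 -> F1&~F2 -> 1
  row 5 [0101]: F1=1 F2=0 -> F1&~F2 -> 1
  row 6 [0110]: F1=1 F2=1 -> F1&~F2 -> 0
  row 7 [0111]: F1=1 F2=1 -> F1&~F2 -> 0
  row 8 [1000]: F1=1 F2=1 -> F1&~F2 -> 0
  row 9 [1001]: F1=1 F2=1 -> F1&~F2 -> 0
  row 10 [1010]: F1=1 F2=1 -> F1&~F2 -> 0
  row 11 [1011]: F1=1 F2=1 -> F1&~F2 -> 0
  row 12 [1100]: F1=1 F2=1 -> F1&~F2 -> 0
  row 13 [1101]: F1=1 F2=1 -> F1&~F2 -> 0
  row 14 [1110]: F1=1 F2=1 -> F1&~F2 -> 0
  row 15 [1111]: F1=1 F2=1 -> F1&~F2 -> 0
Full result column, 4 rows per line (u,v fixed per line; w,z runs 00..11 left to right):
  rows 0-3 [u,v=00]: 1100  = hex C
  rows 4-7 [u,v=01]: 1100  = hex C
  rows 8-11 [u,v=10]: 0000  = hex 0
  rows 12-15 [u,v=11]: 0000  = hex 0
Counterexample vector (row 0 .. row 15) = 1100110000000000
Output column grouped in 4s = 1100 1100 0000 0000 = 0xCC00
Convert to decimal digit by digit (value = value*16 + digit):
  C -> 12
  12*16 + 12 (C) = 204
  204*16 + 0 = 3264
  3264*16 + 0 = 52224
Decimal = 52224

52224


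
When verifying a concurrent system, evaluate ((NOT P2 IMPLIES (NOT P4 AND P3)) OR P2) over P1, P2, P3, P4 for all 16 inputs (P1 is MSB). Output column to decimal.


Formula: ((NOT P2 IMPLIES (NOT P4 AND P3)) OR P2) over P1, P2, P3, P4 (16 rows)
Evaluate each row (bits = P1,P2,P3,P4, MSB first):
  row 0 [0000]: ((NOT 0 IMPLIES (NOT 0 AND 0)) OR 0) -> 0
  row 1 [0001]: ((NOT 0 IMPLIES (NOT 1 AND 0)) OR 0) -> 0
  row 2 [0010]: ((NOT 0 IMPLIES (NOT 0 AND 1)) OR 0) -> 1
  row 3 [0011]: ((NOT 0 IMPLIES (NOT 1 AND 1)) OR 0) -> 0
  row 4 [0100]: ((NOT 1 IMPLIES (NOT 0 AND 0)) OR 1) -> 1
  row 5 [0101]: ((NOT 1 IMPLIES (NOT 1 AND 0)) OR 1) -> 1
  row 6 [0110]: ((NOT 1 IMPLIES (NOT 0 AND 1)) OR 1) -> 1
  row 7 [0111]: ((NOT 1 IMPLIES (NOT 1 AND 1)) OR 1) -> 1
  row 8 [1000]: ((NOT 0 IMPLIES (NOT 0 AND 0)) OR 0) -> 0
  row 9 [1001]: ((NOT 0 IMPLIES (NOT 1 AND 0)) OR 0) -> 0
  row 10 [1010]: ((NOT 0 IMPLIES (NOT 0 AND 1)) OR 0) -> 1
  row 11 [1011]: ((NOT 0 IMPLIES (NOT 1 AND 1)) OR 0) -> 0
  row 12 [1100]: ((NOT 1 IMPLIES (NOT 0 AND 0)) OR 1) -> 1
  row 13 [1101]: ((NOT 1 IMPLIES (NOT 1 AND 0)) OR 1) -> 1
  row 14 [1110]: ((NOT 1 IMPLIES (NOT 0 AND 1)) OR 1) -> 1
  row 15 [1111]: ((NOT 1 IMPLIES (NOT 1 AND 1)) OR 1) -> 1
Full result column, 4 rows per line (P1,P2 fixed per line; P3,P4 runs 00..11 left to right):
  rows 0-3 [P1,P2=00]: 0010  = hex 2
  rows 4-7 [P1,P2=01]: 1111  = hex F
  rows 8-11 [P1,P2=10]: 0010  = hex 2
  rows 12-15 [P1,P2=11]: 1111  = hex F
Output column (row 0 .. row 15) = 0010111100101111
Output column grouped in 4s = 0010 1111 0010 1111 = 0x2F2F
Convert to decimal digit by digit (value = value*16 + digit):
  2 -> 2
  2*16 + 15 (F) = 47
  47*16 + 2 = 754
  754*16 + 15 (F) = 12079
Decimal = 12079

12079


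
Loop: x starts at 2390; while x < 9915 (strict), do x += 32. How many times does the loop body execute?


Step 1: x goes from 2390 toward 9915 by 32; the body runs while x<9915, so iterations = ceil((bound-start)/step)
Step 2: Distance=7525
Step 3: ceil(7525/32)=236

236


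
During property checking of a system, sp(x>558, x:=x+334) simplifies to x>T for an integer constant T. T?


Formula: sp(P, x:=E) = exists old_x. (x = E[old_x/x]) AND P[old_x/x] (old_x is the value of x before the assignment; eliminate old_x by solving x = E[old_x/x] for old_x)
Step 1: Precondition P: x>558, i.e. old_x > 558
Step 2: Assignment gives x = old_x + 334, so old_x = x - 334
Step 3: Substitute into P: x - 334 > 558
Step 4: Simplify: x > 558+334 = 892

892


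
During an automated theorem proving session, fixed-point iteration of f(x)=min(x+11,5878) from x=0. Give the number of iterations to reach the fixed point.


Step 1: x=0, cap=5878, increment=11
Step 2: x grows by 11 each step until capped at 5878; fixed point is x=5878
Step 3: iterations = ceil(5878/11) = 535

535


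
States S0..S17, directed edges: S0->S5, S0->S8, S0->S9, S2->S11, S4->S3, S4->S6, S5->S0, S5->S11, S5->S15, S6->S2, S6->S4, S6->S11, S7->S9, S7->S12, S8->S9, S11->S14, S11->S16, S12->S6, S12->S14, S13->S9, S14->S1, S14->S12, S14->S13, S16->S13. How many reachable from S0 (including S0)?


BFS from S0:
  layer 0: {S0}
  layer 1: {S5, S8, S9}
  layer 2: {S11, S15}
  layer 3: {S14, S16}
  layer 4: {S1, S12, S13}
  layer 5: {S6}
  layer 6: {S2, S4}
  layer 7: {S3}
Reachable set: {S0, S1, S2, S3, S4, S5, S6, S8, S9, S11, S12, S13, S14, S15, S16}
Count = 15

15


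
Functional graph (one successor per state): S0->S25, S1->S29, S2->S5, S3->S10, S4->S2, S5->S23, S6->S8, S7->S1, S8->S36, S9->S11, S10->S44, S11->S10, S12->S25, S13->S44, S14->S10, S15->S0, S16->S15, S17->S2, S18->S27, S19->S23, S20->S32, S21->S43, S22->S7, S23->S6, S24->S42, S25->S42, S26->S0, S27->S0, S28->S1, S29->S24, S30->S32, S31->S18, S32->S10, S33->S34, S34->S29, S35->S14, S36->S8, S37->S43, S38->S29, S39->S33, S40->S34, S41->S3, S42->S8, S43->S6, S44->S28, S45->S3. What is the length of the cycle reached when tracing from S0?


Trace from S0 until a state repeats:
  S0 -> S25 -> S42 -> S8 -> S36 -> S8
S8 first seen at step 3, revisited at step 5.
Cycle length = 5 - 3 = 2

2


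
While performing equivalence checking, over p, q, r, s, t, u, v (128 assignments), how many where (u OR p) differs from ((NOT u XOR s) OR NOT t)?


F1 = (u OR p)
F2 = ((NOT u XOR s) OR NOT t)
Evaluate both on each of 128 rows (bits = p,q,r,s,t,u,v):
  row 0 [0000000]: F1=0 F2=1 (differ) -> 1
  row 1 [0000001]: F1=0 F2=1 (differ) -> 1
  row 2 [0000010]: F1=1 F2=1 -> 0
  row 3 [0000011]: F1=1 F2=1 -> 0
  row 4 [0000100]: F1=0 F2=1 (differ) -> 1
  (every remaining row is evaluated the same way; all 128 results are listed next)
Full result column, 8 rows per line (p,q,r,s fixed per line; t,u,v runs 000..111 left to right):
  rows 0-7 [p,q,r,s=0000]: 11001111  (ones: 6)
  rows 8-15 [p,q,r,s=0001]: 11000000  (ones: 2)
  rows 16-23 [p,q,r,s=0010]: 11001111  (ones: 6)
  rows 24-31 [p,q,r,s=0011]: 11000000  (ones: 2)
  rows 32-39 [p,q,r,s=0100]: 11001111  (ones: 6)
  rows 40-47 [p,q,r,s=0101]: 11000000  (ones: 2)
  rows 48-55 [p,q,r,s=0110]: 11001111  (ones: 6)
  rows 56-63 [p,q,r,s=0111]: 11000000  (ones: 2)
  rows 64-71 [p,q,r,s=1000]: 00000011  (ones: 2)
  rows 72-79 [p,q,r,s=1001]: 00001100  (ones: 2)
  rows 80-87 [p,q,r,s=1010]: 00000011  (ones: 2)
  rows 88-95 [p,q,r,s=1011]: 00001100  (ones: 2)
  rows 96-103 [p,q,r,s=1100]: 00000011  (ones: 2)
  rows 104-111 [p,q,r,s=1101]: 00001100  (ones: 2)
  rows 112-119 [p,q,r,s=1110]: 00000011  (ones: 2)
  rows 120-127 [p,q,r,s=1111]: 00001100  (ones: 2)
Disagreements = 6+2+6+2+6+2+6+2+2+2+2+2+2+2+2+2 = 48

48


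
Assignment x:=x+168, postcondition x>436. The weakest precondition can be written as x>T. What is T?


Formula: wp(x:=E, P) = P[E/x] (substitute E for x in postcondition)
Step 1: Postcondition: x>436
Step 2: Substitute x+168 for x: x+168>436
Step 3: Solve for x: x > 436-168 = 268

268


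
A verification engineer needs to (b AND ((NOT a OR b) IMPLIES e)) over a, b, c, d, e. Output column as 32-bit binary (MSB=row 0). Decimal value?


Formula: (b AND ((NOT a OR b) IMPLIES e)) over a, b, c, d, e (32 rows)
Evaluate each row (bits = a,b,c,d,e, MSB first):
  row 0 [00000]: (0 AND ((NOT 0 OR 0) IMPLIES 0)) -> 0
  row 1 [00001]: (0 AND ((NOT 0 OR 0) IMPLIES 1)) -> 0
  row 2 [00010]: (0 AND ((NOT 0 OR 0) IMPLIES 0)) -> 0
  row 3 [00011]: (0 AND ((NOT 0 OR 0) IMPLIES 1)) -> 0
  row 4 [00100]: (0 AND ((NOT 0 OR 0) IMPLIES 0)) -> 0
  row 5 [00101]: (0 AND ((NOT 0 OR 0) IMPLIES 1)) -> 0
  row 6 [00110]: (0 AND ((NOT 0 OR 0) IMPLIES 0)) -> 0
  row 7 [00111]: (0 AND ((NOT 0 OR 0) IMPLIES 1)) -> 0
  row 8 [01000]: (1 AND ((NOT 0 OR 1) IMPLIES 0)) -> 0
  row 9 [01001]: (1 AND ((NOT 0 OR 1) IMPLIES 1)) -> 1
  row 10 [01010]: (1 AND ((NOT 0 OR 1) IMPLIES 0)) -> 0
  row 11 [01011]: (1 AND ((NOT 0 OR 1) IMPLIES 1)) -> 1
  row 12 [01100]: (1 AND ((NOT 0 OR 1) IMPLIES 0)) -> 0
  row 13 [01101]: (1 AND ((NOT 0 OR 1) IMPLIES 1)) -> 1
  row 14 [01110]: (1 AND ((NOT 0 OR 1) IMPLIES 0)) -> 0
  row 15 [01111]: (1 AND ((NOT 0 OR 1) IMPLIES 1)) -> 1
  row 16 [10000]: (0 AND ((NOT 1 OR 0) IMPLIES 0)) -> 0
  row 17 [10001]: (0 AND ((NOT 1 OR 0) IMPLIES 1)) -> 0
  row 18 [10010]: (0 AND ((NOT 1 OR 0) IMPLIES 0)) -> 0
  row 19 [10011]: (0 AND ((NOT 1 OR 0) IMPLIES 1)) -> 0
  row 20 [10100]: (0 AND ((NOT 1 OR 0) IMPLIES 0)) -> 0
  row 21 [10101]: (0 AND ((NOT 1 OR 0) IMPLIES 1)) -> 0
  row 22 [10110]: (0 AND ((NOT 1 OR 0) IMPLIES 0)) -> 0
  row 23 [10111]: (0 AND ((NOT 1 OR 0) IMPLIES 1)) -> 0
  row 24 [11000]: (1 AND ((NOT 1 OR 1) IMPLIES 0)) -> 0
  row 25 [11001]: (1 AND ((NOT 1 OR 1) IMPLIES 1)) -> 1
  row 26 [11010]: (1 AND ((NOT 1 OR 1) IMPLIES 0)) -> 0
  row 27 [11011]: (1 AND ((NOT 1 OR 1) IMPLIES 1)) -> 1
  row 28 [11100]: (1 AND ((NOT 1 OR 1) IMPLIES 0)) -> 0
  row 29 [11101]: (1 AND ((NOT 1 OR 1) IMPLIES 1)) -> 1
  row 30 [11110]: (1 AND ((NOT 1 OR 1) IMPLIES 0)) -> 0
  row 31 [11111]: (1 AND ((NOT 1 OR 1) IMPLIES 1)) -> 1
Full result column, 4 rows per line (a,b,c fixed per line; d,e runs 00..11 left to right):
  rows 0-3 [a,b,c=000]: 0000  = hex 0
  rows 4-7 [a,b,c=001]: 0000  = hex 0
  rows 8-11 [a,b,c=010]: 0101  = hex 5
  rows 12-15 [a,b,c=011]: 0101  = hex 5
  rows 16-19 [a,b,c=100]: 0000  = hex 0
  rows 20-23 [a,b,c=101]: 0000  = hex 0
  rows 24-27 [a,b,c=110]: 0101  = hex 5
  rows 28-31 [a,b,c=111]: 0101  = hex 5
Output column (row 0 .. row 31) = 00000000010101010000000001010101
Output column grouped in 4s = 0000 0000 0101 0101 0000 0000 0101 0101 = 0x00550055
Convert to decimal digit by digit (value = value*16 + digit):
  0 -> 0
  0*16 + 0 = 0
  0*16 + 5 = 5
  5*16 + 5 = 85
  85*16 + 0 = 1360
  1360*16 + 0 = 21760
  21760*16 + 5 = 348165
  348165*16 + 5 = 5570645
Decimal = 5570645

5570645


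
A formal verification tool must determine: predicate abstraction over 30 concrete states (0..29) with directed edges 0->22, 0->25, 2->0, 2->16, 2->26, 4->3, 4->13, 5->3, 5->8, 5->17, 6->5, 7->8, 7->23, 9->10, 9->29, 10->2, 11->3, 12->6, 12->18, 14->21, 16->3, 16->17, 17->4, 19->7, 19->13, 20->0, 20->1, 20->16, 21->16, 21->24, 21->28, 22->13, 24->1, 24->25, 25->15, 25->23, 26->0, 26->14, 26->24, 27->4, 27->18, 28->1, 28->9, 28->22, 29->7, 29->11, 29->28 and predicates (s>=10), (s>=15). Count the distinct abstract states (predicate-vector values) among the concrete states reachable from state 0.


BFS from 0:
Concrete reachable: {0, 13, 15, 22, 23, 25}
Abstract via predicates (s>=10), (s>=15):
  (0,0) <- {0}
  (1,0) <- {13}
  (1,1) <- {15, 22, 23, 25}
Distinct abstract states = 3

3


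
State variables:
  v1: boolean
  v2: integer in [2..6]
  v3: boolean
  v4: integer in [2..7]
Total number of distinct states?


State space = product of domain sizes of all variables.
Domain sizes:
  v1 (boolean): 2
  v2 (integer in [2..6]): 5
  v3 (boolean): 2
  v4 (integer in [2..7]): 6
Product = 2 * 5 * 2 * 6 = 120

120


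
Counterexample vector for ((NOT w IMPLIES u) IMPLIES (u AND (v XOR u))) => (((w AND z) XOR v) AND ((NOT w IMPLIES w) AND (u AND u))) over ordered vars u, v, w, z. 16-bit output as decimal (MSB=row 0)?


F1 = ((NOT w IMPLIES u) IMPLIES (u AND (v XOR u)))
F2 = (((w AND z) XOR v) AND ((NOT w IMPLIES w) AND (u AND u)))
Counterexample to F1=>F2 is where F1=1 and F2=0.
Evaluate each row (bits = u,v,w,z, MSB first):
  row 0 [0000]: F1=1 F2=0 -> F1&~F2 -> 1
  row 1 [0001]: F1=1 F2=0 -> F1&~F2 -> 1
  row 2 [0010]: F1=0 F2=0 -> F1&~F2 -> 0
  row 3 [0011]: F1=0 F2=0 -> F1&~F2 -> 0
  row 4 [0100]: F1=1 F2=0 -> F1&~F2 -> 1
  row 5 [0101]: F1=1 F2=0 -> F1&~F2 -> 1
  row 6 [0110]: F1=0 F2=0 -> F1&~F2 -> 0
  row 7 [0111]: F1=0 F2=0 -> F1&~F2 -> 0
  row 8 [1000]: F1=1 F2=0 -> F1&~F2 -> 1
  row 9 [1001]: F1=1 F2=0 -> F1&~F2 -> 1
  row 10 [1010]: F1=1 F2=0 -> F1&~F2 -> 1
  row 11 [1011]: F1=1 F2=1 -> F1&~F2 -> 0
  row 12 [1100]: F1=0 F2=0 -> F1&~F2 -> 0
  row 13 [1101]: F1=0 F2=0 -> F1&~F2 -> 0
  row 14 [1110]: F1=0 F2=1 -> F1&~F2 -> 0
  row 15 [1111]: F1=0 F2=0 -> F1&~F2 -> 0
Full result column, 4 rows per line (u,v fixed per line; w,z runs 00..11 left to right):
  rows 0-3 [u,v=00]: 1100  = hex C
  rows 4-7 [u,v=01]: 1100  = hex C
  rows 8-11 [u,v=10]: 1110  = hex E
  rows 12-15 [u,v=11]: 0000  = hex 0
Counterexample vector (row 0 .. row 15) = 1100110011100000
Output column grouped in 4s = 1100 1100 1110 0000 = 0xCCE0
Convert to decimal digit by digit (value = value*16 + digit):
  C -> 12
  12*16 + 12 (C) = 204
  204*16 + 14 (E) = 3278
  3278*16 + 0 = 52448
Decimal = 52448

52448


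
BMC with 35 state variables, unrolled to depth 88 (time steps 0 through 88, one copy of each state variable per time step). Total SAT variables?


BMC unrolls to depth k, creating one copy of each state var for steps 0..k.
Step count = 88 + 1 = 89 (steps 0 through 88)
Vars per step = 35
Total = 35 * 89 = 3115

3115


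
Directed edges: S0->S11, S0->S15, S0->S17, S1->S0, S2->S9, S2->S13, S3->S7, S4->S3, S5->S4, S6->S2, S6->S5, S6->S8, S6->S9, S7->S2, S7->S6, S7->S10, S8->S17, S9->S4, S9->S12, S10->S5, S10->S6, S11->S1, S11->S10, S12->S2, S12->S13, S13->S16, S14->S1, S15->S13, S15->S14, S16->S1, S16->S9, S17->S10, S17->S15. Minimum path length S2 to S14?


BFS layer-by-layer from S2:
  dist 0: {S2}
  dist 1: {S9, S13}
  dist 2: {S4, S12, S16}
  dist 3: {S1, S3}
  dist 4: {S0, S7}
  dist 5: {S6, S10, S11, S15, S17}
  dist 6: {S5, S8, S14}
  -> S14 reached at distance 6
Shortest path length = 6

6


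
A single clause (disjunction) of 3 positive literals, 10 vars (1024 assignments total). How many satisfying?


Step 1: Total=2^10=1024
Step 2: Unsat when all 3 false: 2^7=128
Step 3: Sat=1024-128=896

896


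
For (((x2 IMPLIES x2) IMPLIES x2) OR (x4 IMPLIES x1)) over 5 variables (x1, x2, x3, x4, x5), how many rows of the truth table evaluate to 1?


Formula: (((x2 IMPLIES x2) IMPLIES x2) OR (x4 IMPLIES x1)) over 5 vars (32 rows)
Evaluate each row (x1, x2, x3, x4, x5 as bits, MSB first):
  row 0 [00000]: (((0 IMPLIES 0) IMPLIES 0) OR (0 IMPLIES 0)) -> 1
  row 1 [00001]: (((0 IMPLIES 0) IMPLIES 0) OR (0 IMPLIES 0)) -> 1
  row 2 [00010]: (((0 IMPLIES 0) IMPLIES 0) OR (1 IMPLIES 0)) -> 0
  row 3 [00011]: (((0 IMPLIES 0) IMPLIES 0) OR (1 IMPLIES 0)) -> 0
  row 4 [00100]: (((0 IMPLIES 0) IMPLIES 0) OR (0 IMPLIES 0)) -> 1
  row 5 [00101]: (((0 IMPLIES 0) IMPLIES 0) OR (0 IMPLIES 0)) -> 1
  row 6 [00110]: (((0 IMPLIES 0) IMPLIES 0) OR (1 IMPLIES 0)) -> 0
  row 7 [00111]: (((0 IMPLIES 0) IMPLIES 0) OR (1 IMPLIES 0)) -> 0
  row 8 [01000]: (((1 IMPLIES 1) IMPLIES 1) OR (0 IMPLIES 0)) -> 1
  row 9 [01001]: (((1 IMPLIES 1) IMPLIES 1) OR (0 IMPLIES 0)) -> 1
  row 10 [01010]: (((1 IMPLIES 1) IMPLIES 1) OR (1 IMPLIES 0)) -> 1
  row 11 [01011]: (((1 IMPLIES 1) IMPLIES 1) OR (1 IMPLIES 0)) -> 1
  row 12 [01100]: (((1 IMPLIES 1) IMPLIES 1) OR (0 IMPLIES 0)) -> 1
  row 13 [01101]: (((1 IMPLIES 1) IMPLIES 1) OR (0 IMPLIES 0)) -> 1
  row 14 [01110]: (((1 IMPLIES 1) IMPLIES 1) OR (1 IMPLIES 0)) -> 1
  row 15 [01111]: (((1 IMPLIES 1) IMPLIES 1) OR (1 IMPLIES 0)) -> 1
  row 16 [10000]: (((0 IMPLIES 0) IMPLIES 0) OR (0 IMPLIES 1)) -> 1
  row 17 [10001]: (((0 IMPLIES 0) IMPLIES 0) OR (0 IMPLIES 1)) -> 1
  row 18 [10010]: (((0 IMPLIES 0) IMPLIES 0) OR (1 IMPLIES 1)) -> 1
  row 19 [10011]: (((0 IMPLIES 0) IMPLIES 0) OR (1 IMPLIES 1)) -> 1
  row 20 [10100]: (((0 IMPLIES 0) IMPLIES 0) OR (0 IMPLIES 1)) -> 1
  row 21 [10101]: (((0 IMPLIES 0) IMPLIES 0) OR (0 IMPLIES 1)) -> 1
  row 22 [10110]: (((0 IMPLIES 0) IMPLIES 0) OR (1 IMPLIES 1)) -> 1
  row 23 [10111]: (((0 IMPLIES 0) IMPLIES 0) OR (1 IMPLIES 1)) -> 1
  row 24 [11000]: (((1 IMPLIES 1) IMPLIES 1) OR (0 IMPLIES 1)) -> 1
  row 25 [11001]: (((1 IMPLIES 1) IMPLIES 1) OR (0 IMPLIES 1)) -> 1
  row 26 [11010]: (((1 IMPLIES 1) IMPLIES 1) OR (1 IMPLIES 1)) -> 1
  row 27 [11011]: (((1 IMPLIES 1) IMPLIES 1) OR (1 IMPLIES 1)) -> 1
  row 28 [11100]: (((1 IMPLIES 1) IMPLIES 1) OR (0 IMPLIES 1)) -> 1
  row 29 [11101]: (((1 IMPLIES 1) IMPLIES 1) OR (0 IMPLIES 1)) -> 1
  row 30 [11110]: (((1 IMPLIES 1) IMPLIES 1) OR (1 IMPLIES 1)) -> 1
  row 31 [11111]: (((1 IMPLIES 1) IMPLIES 1) OR (1 IMPLIES 1)) -> 1
Full result column, 8 rows per line (x1,x2 fixed per line; x3,x4,x5 runs 000..111 left to right):
  rows 0-7 [x1,x2=00]: 11001100  (ones: 4)
  rows 8-15 [x1,x2=01]: 11111111  (ones: 8)
  rows 16-23 [x1,x2=10]: 11111111  (ones: 8)
  rows 24-31 [x1,x2=11]: 11111111  (ones: 8)
Count of 1-rows = 4+8+8+8 = 28

28


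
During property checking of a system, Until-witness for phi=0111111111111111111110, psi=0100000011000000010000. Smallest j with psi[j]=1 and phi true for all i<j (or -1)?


(phi U psi) at 0: need smallest j with psi[j]=1 and phi[i]=1 for all i in [0,j).
Scan from step 0:
  step 0: phi=0 -> phi-prefix broken from here
  step 1: psi=1 but phi already failed -> not a witness
  step 8: psi=1 but phi already failed -> not a witness
  step 9: psi=1 but phi already failed -> not a witness
  step 17: psi=1 but phi already failed -> not a witness
  end of trace: no witness -> -1
Witness step = -1

-1


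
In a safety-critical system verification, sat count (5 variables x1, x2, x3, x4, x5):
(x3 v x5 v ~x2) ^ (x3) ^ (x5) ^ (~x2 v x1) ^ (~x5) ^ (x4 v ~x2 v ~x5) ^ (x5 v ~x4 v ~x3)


CNF with 7 clauses over 5 vars (32 assignments).
An assignment satisfies CNF iff every clause has >=1 true literal.
Check each row (bits = x1,x2,x3,x4,x5; clause T/F shown):
  row 0 [00000]: clauses=TFFTTTT -> 0
  row 1 [00001]: clauses=TFTTFTT -> 0
  row 2 [00010]: clauses=TFFTTTT -> 0
  row 3 [00011]: clauses=TFTTFTT -> 0
  row 4 [00100]: clauses=TTFTTTT -> 0
  row 5 [00101]: clauses=TTTTFTT -> 0
  row 6 [00110]: clauses=TTFTTTF -> 0
  row 7 [00111]: clauses=TTTTFTT -> 0
  row 8 [01000]: clauses=FFFFTTT -> 0
  row 9 [01001]: clauses=TFTFFFT -> 0
  row 10 [01010]: clauses=FFFFTTT -> 0
  row 11 [01011]: clauses=TFTFFTT -> 0
  row 12 [01100]: clauses=TTFFTTT -> 0
  row 13 [01101]: clauses=TTTFFFT -> 0
  row 14 [01110]: clauses=TTFFTTF -> 0
  row 15 [01111]: clauses=TTTFFTT -> 0
  row 16 [10000]: clauses=TFFTTTT -> 0
  row 17 [10001]: clauses=TFTTFTT -> 0
  row 18 [10010]: clauses=TFFTTTT -> 0
  row 19 [10011]: clauses=TFTTFTT -> 0
  row 20 [10100]: clauses=TTFTTTT -> 0
  row 21 [10101]: clauses=TTTTFTT -> 0
  row 22 [10110]: clauses=TTFTTTF -> 0
  row 23 [10111]: clauses=TTTTFTT -> 0
  row 24 [11000]: clauses=FFFTTTT -> 0
  row 25 [11001]: clauses=TFTTFFT -> 0
  row 26 [11010]: clauses=FFFTTTT -> 0
  row 27 [11011]: clauses=TFTTFTT -> 0
  row 28 [11100]: clauses=TTFTTTT -> 0
  row 29 [11101]: clauses=TTTTFFT -> 0
  row 30 [11110]: clauses=TTFTTTF -> 0
  row 31 [11111]: clauses=TTTTFTT -> 0
Full result column, 8 rows per line (x1,x2 fixed per line; x3,x4,x5 runs 000..111 left to right):
  rows 0-7 [x1,x2=00]: 00000000  (ones: 0)
  rows 8-15 [x1,x2=01]: 00000000  (ones: 0)
  rows 16-23 [x1,x2=10]: 00000000  (ones: 0)
  rows 24-31 [x1,x2=11]: 00000000  (ones: 0)
Satisfying assignments = 0+0+0+0 = 0

0


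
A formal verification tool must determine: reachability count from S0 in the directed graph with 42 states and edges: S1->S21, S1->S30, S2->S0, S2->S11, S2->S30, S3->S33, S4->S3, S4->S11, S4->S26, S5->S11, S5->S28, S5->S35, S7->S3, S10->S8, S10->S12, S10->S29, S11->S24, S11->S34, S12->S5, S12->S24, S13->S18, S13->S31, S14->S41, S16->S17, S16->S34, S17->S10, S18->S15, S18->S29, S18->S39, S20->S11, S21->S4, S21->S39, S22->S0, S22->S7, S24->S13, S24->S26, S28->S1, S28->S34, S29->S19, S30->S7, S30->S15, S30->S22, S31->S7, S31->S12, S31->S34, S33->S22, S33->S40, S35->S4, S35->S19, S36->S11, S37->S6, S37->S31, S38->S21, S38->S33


BFS from S0:
  layer 0: {S0}
Reachable set: {S0}
Count = 1

1


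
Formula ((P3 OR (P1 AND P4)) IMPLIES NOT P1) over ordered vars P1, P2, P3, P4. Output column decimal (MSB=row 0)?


Formula: ((P3 OR (P1 AND P4)) IMPLIES NOT P1) over P1, P2, P3, P4 (16 rows)
Evaluate each row (bits = P1,P2,P3,P4, MSB first):
  row 0 [0000]: ((0 OR (0 AND 0)) IMPLIES NOT 0) -> 1
  row 1 [0001]: ((0 OR (0 AND 1)) IMPLIES NOT 0) -> 1
  row 2 [0010]: ((1 OR (0 AND 0)) IMPLIES NOT 0) -> 1
  row 3 [0011]: ((1 OR (0 AND 1)) IMPLIES NOT 0) -> 1
  row 4 [0100]: ((0 OR (0 AND 0)) IMPLIES NOT 0) -> 1
  row 5 [0101]: ((0 OR (0 AND 1)) IMPLIES NOT 0) -> 1
  row 6 [0110]: ((1 OR (0 AND 0)) IMPLIES NOT 0) -> 1
  row 7 [0111]: ((1 OR (0 AND 1)) IMPLIES NOT 0) -> 1
  row 8 [1000]: ((0 OR (1 AND 0)) IMPLIES NOT 1) -> 1
  row 9 [1001]: ((0 OR (1 AND 1)) IMPLIES NOT 1) -> 0
  row 10 [1010]: ((1 OR (1 AND 0)) IMPLIES NOT 1) -> 0
  row 11 [1011]: ((1 OR (1 AND 1)) IMPLIES NOT 1) -> 0
  row 12 [1100]: ((0 OR (1 AND 0)) IMPLIES NOT 1) -> 1
  row 13 [1101]: ((0 OR (1 AND 1)) IMPLIES NOT 1) -> 0
  row 14 [1110]: ((1 OR (1 AND 0)) IMPLIES NOT 1) -> 0
  row 15 [1111]: ((1 OR (1 AND 1)) IMPLIES NOT 1) -> 0
Full result column, 4 rows per line (P1,P2 fixed per line; P3,P4 runs 00..11 left to right):
  rows 0-3 [P1,P2=00]: 1111  = hex F
  rows 4-7 [P1,P2=01]: 1111  = hex F
  rows 8-11 [P1,P2=10]: 1000  = hex 8
  rows 12-15 [P1,P2=11]: 1000  = hex 8
Output column (row 0 .. row 15) = 1111111110001000
Output column grouped in 4s = 1111 1111 1000 1000 = 0xFF88
Convert to decimal digit by digit (value = value*16 + digit):
  F -> 15
  15*16 + 15 (F) = 255
  255*16 + 8 = 4088
  4088*16 + 8 = 65416
Decimal = 65416

65416


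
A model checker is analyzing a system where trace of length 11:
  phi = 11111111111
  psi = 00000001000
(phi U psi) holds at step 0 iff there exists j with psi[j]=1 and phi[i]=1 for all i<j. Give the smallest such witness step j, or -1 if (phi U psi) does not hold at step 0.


(phi U psi) at 0: need smallest j with psi[j]=1 and phi[i]=1 for all i in [0,j).
Scan from step 0:
  step 0: phi=1, psi=0 -> continue
  step 1: phi=1, psi=0 -> continue
  step 2: phi=1, psi=0 -> continue
  step 3: phi=1, psi=0 -> continue
  step 7: psi=1 and phi held for [0,7) -> witness found
Witness step = 7

7
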